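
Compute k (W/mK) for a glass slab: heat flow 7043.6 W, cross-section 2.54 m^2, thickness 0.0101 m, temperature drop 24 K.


Fourier's law rearranged: k = Q * t / (A * dT)
  Numerator = 7043.6 * 0.0101 = 71.14036
  Denominator = 2.54 * 24 = 60.96
  k = 71.14036 / 60.96 = 1.167 W/mK

1.167 W/mK


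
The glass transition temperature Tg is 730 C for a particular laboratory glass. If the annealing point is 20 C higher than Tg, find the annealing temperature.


The annealing temperature is Tg plus the offset:
  T_anneal = 730 + 20 = 750 C

750 C


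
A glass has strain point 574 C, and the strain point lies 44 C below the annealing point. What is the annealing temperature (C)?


T_anneal = T_strain + gap:
  T_anneal = 574 + 44 = 618 C

618 C


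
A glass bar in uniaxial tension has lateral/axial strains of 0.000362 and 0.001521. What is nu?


Poisson's ratio: nu = lateral strain / axial strain
  nu = 0.000362 / 0.001521 = 0.238

0.238


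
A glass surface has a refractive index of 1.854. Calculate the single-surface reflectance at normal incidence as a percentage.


Fresnel reflectance at normal incidence:
  R = ((n - 1)/(n + 1))^2
  (n - 1)/(n + 1) = (1.854 - 1)/(1.854 + 1) = 0.299229
  R = 0.299229^2 = 0.089538
  R(%) = 0.089538 * 100 = 8.954%

8.954%


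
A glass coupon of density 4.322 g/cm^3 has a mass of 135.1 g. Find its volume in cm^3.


Rearrange rho = m / V:
  V = m / rho
  V = 135.1 / 4.322 = 31.259 cm^3

31.259 cm^3


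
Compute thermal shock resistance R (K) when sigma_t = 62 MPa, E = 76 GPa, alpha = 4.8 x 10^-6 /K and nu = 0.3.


Thermal shock resistance: R = sigma * (1 - nu) / (E * alpha)
  Numerator = 62 * (1 - 0.3) = 43.4
  Denominator = 76 * 1000 * (4.8 x 10^-6) = 0.3648
  R = 43.4 / 0.3648 = 119.0 K

119.0 K


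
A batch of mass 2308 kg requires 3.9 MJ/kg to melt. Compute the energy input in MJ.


Total energy = mass * specific energy
  E = 2308 * 3.9 = 9001.2 MJ

9001.2 MJ


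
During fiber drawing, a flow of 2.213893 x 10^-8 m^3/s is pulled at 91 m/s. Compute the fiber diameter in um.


Cross-sectional area from continuity:
  A = Q / v = 2.213893 x 10^-8 / 91 = 2.432849 x 10^-10 m^2
Diameter from circular cross-section:
  d = sqrt(4A / pi) * 10^6 (m -> um)
  d = sqrt(4 * 2.432849 x 10^-10 / pi) * 10^6 = 17.6 um

17.6 um


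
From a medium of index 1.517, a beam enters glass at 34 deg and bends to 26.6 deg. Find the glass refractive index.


Apply Snell's law: n1 * sin(theta1) = n2 * sin(theta2)
  n2 = n1 * sin(theta1) / sin(theta2)
  sin(34) = 0.559193
  sin(26.6) = 0.447759
  n2 = 1.517 * 0.559193 / 0.447759 = 1.8945

1.8945


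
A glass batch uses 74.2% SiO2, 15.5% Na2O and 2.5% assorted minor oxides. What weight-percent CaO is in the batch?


Pieces sum to 100%:
  CaO = 100 - (SiO2 + Na2O + others)
  CaO = 100 - (74.2 + 15.5 + 2.5) = 7.8%

7.8%


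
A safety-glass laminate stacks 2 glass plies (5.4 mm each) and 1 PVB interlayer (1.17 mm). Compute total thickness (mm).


Total thickness = glass contribution + PVB contribution
  Glass: 2 * 5.4 = 10.8 mm
  PVB: 1 * 1.17 = 1.17 mm
  Total = 10.8 + 1.17 = 11.97 mm

11.97 mm


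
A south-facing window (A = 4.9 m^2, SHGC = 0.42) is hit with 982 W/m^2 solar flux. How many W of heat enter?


Solar heat gain: Q = Area * SHGC * Irradiance
  Q = 4.9 * 0.42 * 982 = 2021 W

2021 W


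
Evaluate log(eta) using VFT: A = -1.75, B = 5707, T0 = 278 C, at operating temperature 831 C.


VFT equation: log(eta) = A + B / (T - T0)
  T - T0 = 831 - 278 = 553
  B / (T - T0) = 5707 / 553 = 10.32
  log(eta) = -1.75 + 10.32 = 8.57

8.57


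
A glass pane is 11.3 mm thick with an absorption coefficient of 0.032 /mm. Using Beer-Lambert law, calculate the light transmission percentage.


Beer-Lambert law: T = exp(-alpha * thickness)
  exponent = -0.032 * 11.3 = -0.3616
  T = exp(-0.3616) = 0.6966
  Percentage = 0.6966 * 100 = 69.66%

69.66%


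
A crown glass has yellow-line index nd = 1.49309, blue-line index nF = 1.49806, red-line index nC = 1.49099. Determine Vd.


Abbe number formula: Vd = (nd - 1) / (nF - nC)
  nd - 1 = 1.49309 - 1 = 0.49309
  nF - nC = 1.49806 - 1.49099 = 0.00707
  Vd = 0.49309 / 0.00707 = 69.74

69.74


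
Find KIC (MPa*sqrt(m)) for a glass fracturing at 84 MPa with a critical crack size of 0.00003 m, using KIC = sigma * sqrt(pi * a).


Fracture toughness: KIC = sigma * sqrt(pi * a)
  pi * a = pi * 0.00003 = 0.000094248
  sqrt(pi * a) = 0.009708
  KIC = 84 * 0.009708 = 0.815 MPa*sqrt(m)

0.815 MPa*sqrt(m)


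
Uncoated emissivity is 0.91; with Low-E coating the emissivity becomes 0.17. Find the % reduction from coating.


Percentage reduction = (1 - coated/uncoated) * 100
  Ratio = 0.17 / 0.91 = 0.1868
  Reduction = (1 - 0.1868) * 100 = 81.3%

81.3%


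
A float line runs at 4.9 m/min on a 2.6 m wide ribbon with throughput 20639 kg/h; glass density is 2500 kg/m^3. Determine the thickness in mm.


Ribbon cross-section from mass balance:
  Volume rate = throughput / density = 20639 / 2500 = 8.2556 m^3/h
  thickness = volume rate / (speed * 60 * width), i.e.
  thickness = throughput / (60 * speed * width * density) * 1000
  thickness = 20639 / (60 * 4.9 * 2.6 * 2500) * 1000 = 10.8 mm

10.8 mm


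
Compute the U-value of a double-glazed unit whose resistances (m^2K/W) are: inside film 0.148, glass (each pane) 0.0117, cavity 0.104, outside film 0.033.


Total thermal resistance (series):
  R_total = R_in + R_glass + R_air + R_glass + R_out
  R_total = 0.148 + 0.0117 + 0.104 + 0.0117 + 0.033 = 0.3084 m^2K/W
U-value = 1 / R_total = 1 / 0.3084 = 3.243 W/m^2K

3.243 W/m^2K


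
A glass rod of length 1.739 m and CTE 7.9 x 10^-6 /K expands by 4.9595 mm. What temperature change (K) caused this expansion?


Rearrange dL = alpha * L0 * dT for dT:
  dT = dL / (alpha * L0)
  dL (m) = 4.9595 / 1000 = 0.0049595
  dT = 0.0049595 / ((7.9 x 10^-6) * 1.739) = 361.0 K

361.0 K


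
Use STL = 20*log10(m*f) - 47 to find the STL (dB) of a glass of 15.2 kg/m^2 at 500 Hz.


Mass law: STL = 20 * log10(m * f) - 47
  m * f = 15.2 * 500 = 7600
  log10(7600) = 3.88081
  STL = 20 * 3.88081 - 47 = 77.6162 - 47 = 30.6 dB

30.6 dB


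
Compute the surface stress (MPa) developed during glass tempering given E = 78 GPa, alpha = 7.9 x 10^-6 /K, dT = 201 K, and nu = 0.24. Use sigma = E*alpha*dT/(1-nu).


Tempering stress: sigma = E * alpha * dT / (1 - nu)
  E (MPa) = 78 * 1000 = 78000
  Numerator = 78000 * (7.9 x 10^-6) * 201 = 123.8562
  Denominator = 1 - 0.24 = 0.76
  sigma = 123.8562 / 0.76 = 163.0 MPa

163.0 MPa


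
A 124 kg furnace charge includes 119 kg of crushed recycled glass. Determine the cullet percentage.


Cullet ratio = (cullet mass / total batch mass) * 100
  Ratio = 119 / 124 * 100 = 95.97%

95.97%


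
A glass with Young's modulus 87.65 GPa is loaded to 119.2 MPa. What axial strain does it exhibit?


Rearrange E = sigma / epsilon:
  epsilon = sigma / E
  E (MPa) = 87.65 * 1000 = 87650
  epsilon = 119.2 / 87650 = 0.00136

0.00136


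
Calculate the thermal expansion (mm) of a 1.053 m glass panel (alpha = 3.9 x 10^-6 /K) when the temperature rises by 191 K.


Thermal expansion formula: dL = alpha * L0 * dT
  dL = (3.9 x 10^-6) * 1.053 * 191 = 0.00078438 m
Convert to mm: 0.00078438 * 1000 = 0.7844 mm

0.7844 mm


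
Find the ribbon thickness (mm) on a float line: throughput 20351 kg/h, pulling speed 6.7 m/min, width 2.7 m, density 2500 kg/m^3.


Ribbon cross-section from mass balance:
  Volume rate = throughput / density = 20351 / 2500 = 8.1404 m^3/h
  thickness = volume rate / (speed * 60 * width), i.e.
  thickness = throughput / (60 * speed * width * density) * 1000
  thickness = 20351 / (60 * 6.7 * 2.7 * 2500) * 1000 = 7.5 mm

7.5 mm


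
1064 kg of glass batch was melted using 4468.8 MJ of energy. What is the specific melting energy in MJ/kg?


Rearrange E = m * s for s:
  s = E / m
  s = 4468.8 / 1064 = 4.2 MJ/kg

4.2 MJ/kg


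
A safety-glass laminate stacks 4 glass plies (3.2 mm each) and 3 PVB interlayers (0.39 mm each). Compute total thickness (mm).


Total thickness = glass contribution + PVB contribution
  Glass: 4 * 3.2 = 12.8 mm
  PVB: 3 * 0.39 = 1.17 mm
  Total = 12.8 + 1.17 = 13.97 mm

13.97 mm


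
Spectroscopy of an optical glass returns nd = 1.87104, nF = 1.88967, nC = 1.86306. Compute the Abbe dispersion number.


Abbe number formula: Vd = (nd - 1) / (nF - nC)
  nd - 1 = 1.87104 - 1 = 0.87104
  nF - nC = 1.88967 - 1.86306 = 0.02661
  Vd = 0.87104 / 0.02661 = 32.73

32.73


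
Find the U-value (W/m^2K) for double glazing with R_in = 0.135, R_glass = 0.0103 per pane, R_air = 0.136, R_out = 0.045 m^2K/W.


Total thermal resistance (series):
  R_total = R_in + R_glass + R_air + R_glass + R_out
  R_total = 0.135 + 0.0103 + 0.136 + 0.0103 + 0.045 = 0.3366 m^2K/W
U-value = 1 / R_total = 1 / 0.3366 = 2.971 W/m^2K

2.971 W/m^2K


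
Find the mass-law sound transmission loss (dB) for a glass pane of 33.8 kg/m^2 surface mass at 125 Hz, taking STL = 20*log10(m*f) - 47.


Mass law: STL = 20 * log10(m * f) - 47
  m * f = 33.8 * 125 = 4225
  log10(4225) = 3.62583
  STL = 20 * 3.62583 - 47 = 72.5166 - 47 = 25.5 dB

25.5 dB


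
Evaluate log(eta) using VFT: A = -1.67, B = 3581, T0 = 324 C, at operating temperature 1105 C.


VFT equation: log(eta) = A + B / (T - T0)
  T - T0 = 1105 - 324 = 781
  B / (T - T0) = 3581 / 781 = 4.585
  log(eta) = -1.67 + 4.585 = 2.915

2.915


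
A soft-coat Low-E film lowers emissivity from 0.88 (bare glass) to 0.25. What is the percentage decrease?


Percentage reduction = (1 - coated/uncoated) * 100
  Ratio = 0.25 / 0.88 = 0.2841
  Reduction = (1 - 0.2841) * 100 = 71.6%

71.6%


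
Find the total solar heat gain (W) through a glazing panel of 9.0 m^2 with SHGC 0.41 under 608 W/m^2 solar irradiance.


Solar heat gain: Q = Area * SHGC * Irradiance
  Q = 9.0 * 0.41 * 608 = 2243.5 W

2243.5 W


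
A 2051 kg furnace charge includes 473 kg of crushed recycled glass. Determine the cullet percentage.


Cullet ratio = (cullet mass / total batch mass) * 100
  Ratio = 473 / 2051 * 100 = 23.06%

23.06%


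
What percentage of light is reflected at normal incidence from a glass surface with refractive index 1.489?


Fresnel reflectance at normal incidence:
  R = ((n - 1)/(n + 1))^2
  (n - 1)/(n + 1) = (1.489 - 1)/(1.489 + 1) = 0.196464
  R = 0.196464^2 = 0.0385981
  R(%) = 0.0385981 * 100 = 3.86%

3.86%


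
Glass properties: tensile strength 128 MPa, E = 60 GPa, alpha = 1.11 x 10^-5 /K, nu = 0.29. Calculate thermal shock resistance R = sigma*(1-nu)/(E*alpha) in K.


Thermal shock resistance: R = sigma * (1 - nu) / (E * alpha)
  Numerator = 128 * (1 - 0.29) = 90.88
  Denominator = 60 * 1000 * (1.11 x 10^-5) = 0.666
  R = 90.88 / 0.666 = 136.5 K

136.5 K


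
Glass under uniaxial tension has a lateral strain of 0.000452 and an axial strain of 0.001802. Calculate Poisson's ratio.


Poisson's ratio: nu = lateral strain / axial strain
  nu = 0.000452 / 0.001802 = 0.2508

0.2508


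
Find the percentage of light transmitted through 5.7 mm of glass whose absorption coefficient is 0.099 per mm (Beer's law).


Beer-Lambert law: T = exp(-alpha * thickness)
  exponent = -0.099 * 5.7 = -0.5643
  T = exp(-0.5643) = 0.5688
  Percentage = 0.5688 * 100 = 56.88%

56.88%


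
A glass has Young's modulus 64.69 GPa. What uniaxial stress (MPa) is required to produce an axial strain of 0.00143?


Rearrange E = sigma / epsilon:
  sigma = E * epsilon
  E (MPa) = 64.69 * 1000 = 64690
  sigma = 64690 * 0.00143 = 92.51 MPa

92.51 MPa


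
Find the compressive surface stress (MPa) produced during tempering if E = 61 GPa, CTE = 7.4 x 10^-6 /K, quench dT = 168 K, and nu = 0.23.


Tempering stress: sigma = E * alpha * dT / (1 - nu)
  E (MPa) = 61 * 1000 = 61000
  Numerator = 61000 * (7.4 x 10^-6) * 168 = 75.8352
  Denominator = 1 - 0.23 = 0.77
  sigma = 75.8352 / 0.77 = 98.5 MPa

98.5 MPa


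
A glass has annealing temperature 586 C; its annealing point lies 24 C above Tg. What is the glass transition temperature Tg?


Rearrange T_anneal = Tg + offset for Tg:
  Tg = T_anneal - offset = 586 - 24 = 562 C

562 C


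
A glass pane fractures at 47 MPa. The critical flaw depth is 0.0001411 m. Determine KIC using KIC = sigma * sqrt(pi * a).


Fracture toughness: KIC = sigma * sqrt(pi * a)
  pi * a = pi * 0.0001411 = 0.000443279
  sqrt(pi * a) = 0.021054
  KIC = 47 * 0.021054 = 0.99 MPa*sqrt(m)

0.99 MPa*sqrt(m)


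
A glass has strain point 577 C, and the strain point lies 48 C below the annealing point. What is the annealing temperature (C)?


T_anneal = T_strain + gap:
  T_anneal = 577 + 48 = 625 C

625 C


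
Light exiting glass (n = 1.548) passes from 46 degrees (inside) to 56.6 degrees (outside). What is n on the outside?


Apply Snell's law: n1 * sin(theta1) = n2 * sin(theta2)
  n2 = n1 * sin(theta1) / sin(theta2)
  sin(46) = 0.71934
  sin(56.6) = 0.834848
  n2 = 1.548 * 0.71934 / 0.834848 = 1.3338

1.3338


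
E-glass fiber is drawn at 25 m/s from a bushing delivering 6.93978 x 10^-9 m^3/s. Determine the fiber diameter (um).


Cross-sectional area from continuity:
  A = Q / v = 6.93978 x 10^-9 / 25 = 2.775912 x 10^-10 m^2
Diameter from circular cross-section:
  d = sqrt(4A / pi) * 10^6 (m -> um)
  d = sqrt(4 * 2.775912 x 10^-10 / pi) * 10^6 = 18.8 um

18.8 um


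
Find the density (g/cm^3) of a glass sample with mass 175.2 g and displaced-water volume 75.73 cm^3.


Use the definition of density:
  rho = mass / volume
  rho = 175.2 / 75.73 = 2.313 g/cm^3

2.313 g/cm^3


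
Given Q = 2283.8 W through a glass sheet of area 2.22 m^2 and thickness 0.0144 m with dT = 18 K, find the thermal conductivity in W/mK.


Fourier's law rearranged: k = Q * t / (A * dT)
  Numerator = 2283.8 * 0.0144 = 32.88672
  Denominator = 2.22 * 18 = 39.96
  k = 32.88672 / 39.96 = 0.823 W/mK

0.823 W/mK


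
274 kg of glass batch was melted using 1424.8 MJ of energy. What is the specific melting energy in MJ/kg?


Rearrange E = m * s for s:
  s = E / m
  s = 1424.8 / 274 = 5.2 MJ/kg

5.2 MJ/kg


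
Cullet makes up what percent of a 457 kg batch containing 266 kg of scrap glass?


Cullet ratio = (cullet mass / total batch mass) * 100
  Ratio = 266 / 457 * 100 = 58.21%

58.21%


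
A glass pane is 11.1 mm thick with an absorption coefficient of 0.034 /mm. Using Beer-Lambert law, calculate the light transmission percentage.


Beer-Lambert law: T = exp(-alpha * thickness)
  exponent = -0.034 * 11.1 = -0.3774
  T = exp(-0.3774) = 0.6856
  Percentage = 0.6856 * 100 = 68.56%

68.56%


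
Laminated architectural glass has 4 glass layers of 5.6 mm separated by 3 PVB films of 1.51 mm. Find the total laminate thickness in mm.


Total thickness = glass contribution + PVB contribution
  Glass: 4 * 5.6 = 22.4 mm
  PVB: 3 * 1.51 = 4.53 mm
  Total = 22.4 + 4.53 = 26.93 mm

26.93 mm


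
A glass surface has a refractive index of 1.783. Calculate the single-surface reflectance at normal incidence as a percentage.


Fresnel reflectance at normal incidence:
  R = ((n - 1)/(n + 1))^2
  (n - 1)/(n + 1) = (1.783 - 1)/(1.783 + 1) = 0.281351
  R = 0.281351^2 = 0.0791584
  R(%) = 0.0791584 * 100 = 7.916%

7.916%


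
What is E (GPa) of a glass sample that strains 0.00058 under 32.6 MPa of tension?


Young's modulus: E = stress / strain
  E = 32.6 MPa / 0.00058 = 56206.9 MPa
Convert to GPa: 56206.9 / 1000 = 56.21 GPa

56.21 GPa


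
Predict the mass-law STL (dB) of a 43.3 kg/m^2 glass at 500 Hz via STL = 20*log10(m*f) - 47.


Mass law: STL = 20 * log10(m * f) - 47
  m * f = 43.3 * 500 = 21650
  log10(21650) = 4.33546
  STL = 20 * 4.33546 - 47 = 86.7092 - 47 = 39.7 dB

39.7 dB


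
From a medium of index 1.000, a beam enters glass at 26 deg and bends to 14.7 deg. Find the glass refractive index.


Apply Snell's law: n1 * sin(theta1) = n2 * sin(theta2)
  n2 = n1 * sin(theta1) / sin(theta2)
  sin(26) = 0.438371
  sin(14.7) = 0.253758
  n2 = 1.000 * 0.438371 / 0.253758 = 1.7275

1.7275


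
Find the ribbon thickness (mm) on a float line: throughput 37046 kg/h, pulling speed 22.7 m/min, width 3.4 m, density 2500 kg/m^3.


Ribbon cross-section from mass balance:
  Volume rate = throughput / density = 37046 / 2500 = 14.8184 m^3/h
  thickness = volume rate / (speed * 60 * width), i.e.
  thickness = throughput / (60 * speed * width * density) * 1000
  thickness = 37046 / (60 * 22.7 * 3.4 * 2500) * 1000 = 3.2 mm

3.2 mm


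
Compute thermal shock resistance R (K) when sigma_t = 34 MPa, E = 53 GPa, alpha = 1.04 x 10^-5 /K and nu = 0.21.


Thermal shock resistance: R = sigma * (1 - nu) / (E * alpha)
  Numerator = 34 * (1 - 0.21) = 26.86
  Denominator = 53 * 1000 * (1.04 x 10^-5) = 0.5512
  R = 26.86 / 0.5512 = 48.7 K

48.7 K


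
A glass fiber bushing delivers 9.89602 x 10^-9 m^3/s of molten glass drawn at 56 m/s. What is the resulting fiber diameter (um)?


Cross-sectional area from continuity:
  A = Q / v = 9.89602 x 10^-9 / 56 = 1.767146 x 10^-10 m^2
Diameter from circular cross-section:
  d = sqrt(4A / pi) * 10^6 (m -> um)
  d = sqrt(4 * 1.767146 x 10^-10 / pi) * 10^6 = 15.0 um

15.0 um


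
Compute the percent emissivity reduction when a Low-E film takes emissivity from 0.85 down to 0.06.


Percentage reduction = (1 - coated/uncoated) * 100
  Ratio = 0.06 / 0.85 = 0.0706
  Reduction = (1 - 0.0706) * 100 = 92.9%

92.9%


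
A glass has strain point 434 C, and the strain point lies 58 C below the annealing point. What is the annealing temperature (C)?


T_anneal = T_strain + gap:
  T_anneal = 434 + 58 = 492 C

492 C


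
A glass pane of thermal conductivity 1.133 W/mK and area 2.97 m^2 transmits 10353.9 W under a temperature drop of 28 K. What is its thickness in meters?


Fourier's law: t = k * A * dT / Q
  t = 1.133 * 2.97 * 28 / 10353.9
  t = 94.22028 / 10353.9 = 0.0091 m

0.0091 m


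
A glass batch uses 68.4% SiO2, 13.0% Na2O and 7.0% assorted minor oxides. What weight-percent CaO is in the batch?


Pieces sum to 100%:
  CaO = 100 - (SiO2 + Na2O + others)
  CaO = 100 - (68.4 + 13.0 + 7.0) = 11.6%

11.6%


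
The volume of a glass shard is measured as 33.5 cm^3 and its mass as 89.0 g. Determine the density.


Use the definition of density:
  rho = mass / volume
  rho = 89.0 / 33.5 = 2.657 g/cm^3

2.657 g/cm^3


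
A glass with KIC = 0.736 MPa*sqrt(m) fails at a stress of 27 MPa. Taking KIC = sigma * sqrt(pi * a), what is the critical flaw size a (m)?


Rearrange KIC = sigma * sqrt(pi * a):
  sqrt(pi * a) = KIC / sigma
  sqrt(pi * a) = 0.736 / 27 = 0.027259
  a = (KIC / sigma)^2 / pi
  a = 0.027259^2 / pi = 0.0002365 m

0.0002365 m


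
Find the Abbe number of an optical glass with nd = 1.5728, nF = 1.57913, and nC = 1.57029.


Abbe number formula: Vd = (nd - 1) / (nF - nC)
  nd - 1 = 1.5728 - 1 = 0.5728
  nF - nC = 1.57913 - 1.57029 = 0.00884
  Vd = 0.5728 / 0.00884 = 64.8

64.8


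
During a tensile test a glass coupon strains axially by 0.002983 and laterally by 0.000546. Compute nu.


Poisson's ratio: nu = lateral strain / axial strain
  nu = 0.000546 / 0.002983 = 0.183

0.183


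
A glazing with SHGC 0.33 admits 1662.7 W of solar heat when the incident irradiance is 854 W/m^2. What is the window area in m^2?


Rearrange Q = Area * SHGC * Irradiance:
  Area = Q / (SHGC * Irradiance)
  Area = 1662.7 / (0.33 * 854) = 5.9 m^2

5.9 m^2


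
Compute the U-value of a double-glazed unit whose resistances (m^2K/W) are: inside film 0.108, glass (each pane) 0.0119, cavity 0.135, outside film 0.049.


Total thermal resistance (series):
  R_total = R_in + R_glass + R_air + R_glass + R_out
  R_total = 0.108 + 0.0119 + 0.135 + 0.0119 + 0.049 = 0.3158 m^2K/W
U-value = 1 / R_total = 1 / 0.3158 = 3.167 W/m^2K

3.167 W/m^2K


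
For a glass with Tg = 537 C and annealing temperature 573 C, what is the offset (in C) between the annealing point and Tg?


Offset = T_anneal - Tg:
  offset = 573 - 537 = 36 C

36 C


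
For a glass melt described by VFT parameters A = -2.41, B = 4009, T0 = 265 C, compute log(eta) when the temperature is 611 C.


VFT equation: log(eta) = A + B / (T - T0)
  T - T0 = 611 - 265 = 346
  B / (T - T0) = 4009 / 346 = 11.587
  log(eta) = -2.41 + 11.587 = 9.177

9.177


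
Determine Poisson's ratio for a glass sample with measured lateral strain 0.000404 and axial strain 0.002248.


Poisson's ratio: nu = lateral strain / axial strain
  nu = 0.000404 / 0.002248 = 0.1797

0.1797


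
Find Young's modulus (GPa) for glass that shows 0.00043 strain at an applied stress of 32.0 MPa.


Young's modulus: E = stress / strain
  E = 32.0 MPa / 0.00043 = 74418.6 MPa
Convert to GPa: 74418.6 / 1000 = 74.42 GPa

74.42 GPa


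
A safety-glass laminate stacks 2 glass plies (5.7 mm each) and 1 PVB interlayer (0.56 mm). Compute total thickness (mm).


Total thickness = glass contribution + PVB contribution
  Glass: 2 * 5.7 = 11.4 mm
  PVB: 1 * 0.56 = 0.56 mm
  Total = 11.4 + 0.56 = 11.96 mm

11.96 mm


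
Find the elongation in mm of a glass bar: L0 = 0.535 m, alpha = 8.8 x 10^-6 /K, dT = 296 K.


Thermal expansion formula: dL = alpha * L0 * dT
  dL = (8.8 x 10^-6) * 0.535 * 296 = 0.00139357 m
Convert to mm: 0.00139357 * 1000 = 1.3936 mm

1.3936 mm


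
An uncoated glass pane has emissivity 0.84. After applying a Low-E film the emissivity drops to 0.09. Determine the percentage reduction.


Percentage reduction = (1 - coated/uncoated) * 100
  Ratio = 0.09 / 0.84 = 0.1071
  Reduction = (1 - 0.1071) * 100 = 89.3%

89.3%


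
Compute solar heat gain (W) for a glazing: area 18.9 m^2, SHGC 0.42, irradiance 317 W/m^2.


Solar heat gain: Q = Area * SHGC * Irradiance
  Q = 18.9 * 0.42 * 317 = 2516.3 W

2516.3 W


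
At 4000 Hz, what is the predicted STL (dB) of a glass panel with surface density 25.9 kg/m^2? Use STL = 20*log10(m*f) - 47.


Mass law: STL = 20 * log10(m * f) - 47
  m * f = 25.9 * 4000 = 103600
  log10(103600) = 5.01536
  STL = 20 * 5.01536 - 47 = 100.3072 - 47 = 53.3 dB

53.3 dB


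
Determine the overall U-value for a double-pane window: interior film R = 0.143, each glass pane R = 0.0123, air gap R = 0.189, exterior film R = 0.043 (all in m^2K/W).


Total thermal resistance (series):
  R_total = R_in + R_glass + R_air + R_glass + R_out
  R_total = 0.143 + 0.0123 + 0.189 + 0.0123 + 0.043 = 0.3996 m^2K/W
U-value = 1 / R_total = 1 / 0.3996 = 2.503 W/m^2K

2.503 W/m^2K


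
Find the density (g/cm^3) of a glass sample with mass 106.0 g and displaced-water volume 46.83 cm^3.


Use the definition of density:
  rho = mass / volume
  rho = 106.0 / 46.83 = 2.264 g/cm^3

2.264 g/cm^3


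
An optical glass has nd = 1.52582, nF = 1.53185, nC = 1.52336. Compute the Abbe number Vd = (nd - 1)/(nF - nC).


Abbe number formula: Vd = (nd - 1) / (nF - nC)
  nd - 1 = 1.52582 - 1 = 0.52582
  nF - nC = 1.53185 - 1.52336 = 0.00849
  Vd = 0.52582 / 0.00849 = 61.93

61.93


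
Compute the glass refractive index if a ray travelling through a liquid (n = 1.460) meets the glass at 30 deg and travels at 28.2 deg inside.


Apply Snell's law: n1 * sin(theta1) = n2 * sin(theta2)
  n2 = n1 * sin(theta1) / sin(theta2)
  sin(30) = 0.5
  sin(28.2) = 0.472551
  n2 = 1.460 * 0.5 / 0.472551 = 1.5448

1.5448


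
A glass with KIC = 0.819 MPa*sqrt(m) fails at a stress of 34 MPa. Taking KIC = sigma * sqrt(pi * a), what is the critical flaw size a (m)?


Rearrange KIC = sigma * sqrt(pi * a):
  sqrt(pi * a) = KIC / sigma
  sqrt(pi * a) = 0.819 / 34 = 0.024088
  a = (KIC / sigma)^2 / pi
  a = 0.024088^2 / pi = 0.0001847 m

0.0001847 m


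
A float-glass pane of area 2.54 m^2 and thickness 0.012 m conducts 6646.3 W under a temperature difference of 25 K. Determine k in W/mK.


Fourier's law rearranged: k = Q * t / (A * dT)
  Numerator = 6646.3 * 0.012 = 79.7556
  Denominator = 2.54 * 25 = 63.5
  k = 79.7556 / 63.5 = 1.256 W/mK

1.256 W/mK


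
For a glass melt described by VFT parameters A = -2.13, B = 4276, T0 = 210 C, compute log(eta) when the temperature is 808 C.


VFT equation: log(eta) = A + B / (T - T0)
  T - T0 = 808 - 210 = 598
  B / (T - T0) = 4276 / 598 = 7.151
  log(eta) = -2.13 + 7.151 = 5.021

5.021


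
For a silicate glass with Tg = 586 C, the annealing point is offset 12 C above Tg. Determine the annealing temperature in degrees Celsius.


The annealing temperature is Tg plus the offset:
  T_anneal = 586 + 12 = 598 C

598 C


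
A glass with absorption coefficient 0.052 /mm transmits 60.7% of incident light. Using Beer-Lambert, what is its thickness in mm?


Rearrange T = exp(-alpha * thickness):
  thickness = -ln(T) / alpha
  T = 60.7/100 = 0.607
  ln(T) = -0.49923
  -ln(T) = 0.49923
  thickness = 0.49923 / 0.052 = 9.6 mm

9.6 mm


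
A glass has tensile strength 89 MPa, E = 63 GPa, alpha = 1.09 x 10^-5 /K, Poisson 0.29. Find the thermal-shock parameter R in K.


Thermal shock resistance: R = sigma * (1 - nu) / (E * alpha)
  Numerator = 89 * (1 - 0.29) = 63.19
  Denominator = 63 * 1000 * (1.09 x 10^-5) = 0.6867
  R = 63.19 / 0.6867 = 92.0 K

92.0 K


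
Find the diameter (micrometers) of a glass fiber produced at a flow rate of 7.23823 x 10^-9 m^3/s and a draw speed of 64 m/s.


Cross-sectional area from continuity:
  A = Q / v = 7.23823 x 10^-9 / 64 = 1.130973 x 10^-10 m^2
Diameter from circular cross-section:
  d = sqrt(4A / pi) * 10^6 (m -> um)
  d = sqrt(4 * 1.130973 x 10^-10 / pi) * 10^6 = 12.0 um

12.0 um


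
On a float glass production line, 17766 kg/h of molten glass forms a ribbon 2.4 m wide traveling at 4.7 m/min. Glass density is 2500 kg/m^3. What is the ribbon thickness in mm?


Ribbon cross-section from mass balance:
  Volume rate = throughput / density = 17766 / 2500 = 7.1064 m^3/h
  thickness = volume rate / (speed * 60 * width), i.e.
  thickness = throughput / (60 * speed * width * density) * 1000
  thickness = 17766 / (60 * 4.7 * 2.4 * 2500) * 1000 = 10.5 mm

10.5 mm


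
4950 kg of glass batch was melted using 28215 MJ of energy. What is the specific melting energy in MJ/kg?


Rearrange E = m * s for s:
  s = E / m
  s = 28215 / 4950 = 5.7 MJ/kg

5.7 MJ/kg


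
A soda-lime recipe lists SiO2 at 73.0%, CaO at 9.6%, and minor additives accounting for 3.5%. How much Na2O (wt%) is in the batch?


Pieces sum to 100%:
  Na2O = 100 - (SiO2 + CaO + others)
  Na2O = 100 - (73.0 + 9.6 + 3.5) = 13.9%

13.9%


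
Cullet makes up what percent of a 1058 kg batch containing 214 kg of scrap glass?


Cullet ratio = (cullet mass / total batch mass) * 100
  Ratio = 214 / 1058 * 100 = 20.23%

20.23%


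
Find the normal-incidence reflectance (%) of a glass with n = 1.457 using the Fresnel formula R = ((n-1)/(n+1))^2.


Fresnel reflectance at normal incidence:
  R = ((n - 1)/(n + 1))^2
  (n - 1)/(n + 1) = (1.457 - 1)/(1.457 + 1) = 0.185999
  R = 0.185999^2 = 0.0345956
  R(%) = 0.0345956 * 100 = 3.46%

3.46%


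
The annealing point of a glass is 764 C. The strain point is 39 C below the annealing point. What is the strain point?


Strain point = annealing point - difference:
  T_strain = 764 - 39 = 725 C

725 C


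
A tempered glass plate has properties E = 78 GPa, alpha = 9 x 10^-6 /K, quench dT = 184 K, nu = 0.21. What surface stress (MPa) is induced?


Tempering stress: sigma = E * alpha * dT / (1 - nu)
  E (MPa) = 78 * 1000 = 78000
  Numerator = 78000 * (9 x 10^-6) * 184 = 129.168
  Denominator = 1 - 0.21 = 0.79
  sigma = 129.168 / 0.79 = 163.5 MPa

163.5 MPa


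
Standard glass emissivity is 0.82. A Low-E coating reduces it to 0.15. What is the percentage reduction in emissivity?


Percentage reduction = (1 - coated/uncoated) * 100
  Ratio = 0.15 / 0.82 = 0.1829
  Reduction = (1 - 0.1829) * 100 = 81.7%

81.7%


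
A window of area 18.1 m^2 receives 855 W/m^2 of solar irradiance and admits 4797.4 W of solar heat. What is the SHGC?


Rearrange Q = Area * SHGC * Irradiance:
  SHGC = Q / (Area * Irradiance)
  SHGC = 4797.4 / (18.1 * 855) = 0.31

0.31


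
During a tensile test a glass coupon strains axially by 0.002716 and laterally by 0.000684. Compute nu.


Poisson's ratio: nu = lateral strain / axial strain
  nu = 0.000684 / 0.002716 = 0.2518

0.2518


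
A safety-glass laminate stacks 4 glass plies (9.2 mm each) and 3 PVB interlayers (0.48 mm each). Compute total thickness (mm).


Total thickness = glass contribution + PVB contribution
  Glass: 4 * 9.2 = 36.8 mm
  PVB: 3 * 0.48 = 1.44 mm
  Total = 36.8 + 1.44 = 38.24 mm

38.24 mm


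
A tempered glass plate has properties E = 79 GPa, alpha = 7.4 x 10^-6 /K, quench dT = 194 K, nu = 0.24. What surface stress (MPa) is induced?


Tempering stress: sigma = E * alpha * dT / (1 - nu)
  E (MPa) = 79 * 1000 = 79000
  Numerator = 79000 * (7.4 x 10^-6) * 194 = 113.4124
  Denominator = 1 - 0.24 = 0.76
  sigma = 113.4124 / 0.76 = 149.2 MPa

149.2 MPa


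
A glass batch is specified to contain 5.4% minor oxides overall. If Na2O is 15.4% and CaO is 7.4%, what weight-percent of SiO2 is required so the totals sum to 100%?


Known pieces sum to 100%:
  SiO2 = 100 - (others + Na2O + CaO)
  SiO2 = 100 - (5.4 + 15.4 + 7.4) = 71.8%

71.8%


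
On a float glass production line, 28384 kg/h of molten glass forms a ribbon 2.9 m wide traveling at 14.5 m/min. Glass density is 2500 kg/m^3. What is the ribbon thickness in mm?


Ribbon cross-section from mass balance:
  Volume rate = throughput / density = 28384 / 2500 = 11.3536 m^3/h
  thickness = volume rate / (speed * 60 * width), i.e.
  thickness = throughput / (60 * speed * width * density) * 1000
  thickness = 28384 / (60 * 14.5 * 2.9 * 2500) * 1000 = 4.5 mm

4.5 mm


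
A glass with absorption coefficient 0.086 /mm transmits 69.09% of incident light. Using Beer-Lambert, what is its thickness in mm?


Rearrange T = exp(-alpha * thickness):
  thickness = -ln(T) / alpha
  T = 69.09/100 = 0.6909
  ln(T) = -0.36976
  -ln(T) = 0.36976
  thickness = 0.36976 / 0.086 = 4.3 mm

4.3 mm


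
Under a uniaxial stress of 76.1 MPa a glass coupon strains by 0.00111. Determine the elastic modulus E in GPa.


Young's modulus: E = stress / strain
  E = 76.1 MPa / 0.00111 = 68558.56 MPa
Convert to GPa: 68558.56 / 1000 = 68.56 GPa

68.56 GPa


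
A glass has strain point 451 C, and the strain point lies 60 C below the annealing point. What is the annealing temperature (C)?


T_anneal = T_strain + gap:
  T_anneal = 451 + 60 = 511 C

511 C


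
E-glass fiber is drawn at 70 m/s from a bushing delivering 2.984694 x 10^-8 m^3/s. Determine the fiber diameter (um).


Cross-sectional area from continuity:
  A = Q / v = 2.984694 x 10^-8 / 70 = 4.263849 x 10^-10 m^2
Diameter from circular cross-section:
  d = sqrt(4A / pi) * 10^6 (m -> um)
  d = sqrt(4 * 4.263849 x 10^-10 / pi) * 10^6 = 23.3 um

23.3 um


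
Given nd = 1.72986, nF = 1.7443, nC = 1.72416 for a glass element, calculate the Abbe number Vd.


Abbe number formula: Vd = (nd - 1) / (nF - nC)
  nd - 1 = 1.72986 - 1 = 0.72986
  nF - nC = 1.7443 - 1.72416 = 0.02014
  Vd = 0.72986 / 0.02014 = 36.24

36.24


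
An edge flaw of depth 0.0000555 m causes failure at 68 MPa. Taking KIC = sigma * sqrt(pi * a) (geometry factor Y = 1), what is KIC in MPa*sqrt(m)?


Fracture toughness: KIC = sigma * sqrt(pi * a)
  pi * a = pi * 0.0000555 = 0.000174358
  sqrt(pi * a) = 0.013204
  KIC = 68 * 0.013204 = 0.898 MPa*sqrt(m)

0.898 MPa*sqrt(m)


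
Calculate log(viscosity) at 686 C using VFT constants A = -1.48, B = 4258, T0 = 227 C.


VFT equation: log(eta) = A + B / (T - T0)
  T - T0 = 686 - 227 = 459
  B / (T - T0) = 4258 / 459 = 9.277
  log(eta) = -1.48 + 9.277 = 7.797

7.797


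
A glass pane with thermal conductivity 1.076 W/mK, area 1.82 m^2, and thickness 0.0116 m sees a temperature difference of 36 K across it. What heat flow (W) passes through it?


Fourier's law: Q = k * A * dT / t
  Q = 1.076 * 1.82 * 36 / 0.0116
  Q = 70.49952 / 0.0116 = 6077.5 W

6077.5 W


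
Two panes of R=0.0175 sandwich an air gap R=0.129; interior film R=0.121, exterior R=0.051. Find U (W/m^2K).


Total thermal resistance (series):
  R_total = R_in + R_glass + R_air + R_glass + R_out
  R_total = 0.121 + 0.0175 + 0.129 + 0.0175 + 0.051 = 0.336 m^2K/W
U-value = 1 / R_total = 1 / 0.336 = 2.976 W/m^2K

2.976 W/m^2K


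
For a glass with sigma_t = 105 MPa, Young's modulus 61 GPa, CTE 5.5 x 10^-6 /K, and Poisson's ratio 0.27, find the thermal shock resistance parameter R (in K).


Thermal shock resistance: R = sigma * (1 - nu) / (E * alpha)
  Numerator = 105 * (1 - 0.27) = 76.65
  Denominator = 61 * 1000 * (5.5 x 10^-6) = 0.3355
  R = 76.65 / 0.3355 = 228.5 K

228.5 K


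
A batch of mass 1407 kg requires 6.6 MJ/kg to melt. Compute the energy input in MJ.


Total energy = mass * specific energy
  E = 1407 * 6.6 = 9286.2 MJ

9286.2 MJ


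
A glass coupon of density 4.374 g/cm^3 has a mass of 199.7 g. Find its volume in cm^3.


Rearrange rho = m / V:
  V = m / rho
  V = 199.7 / 4.374 = 45.656 cm^3

45.656 cm^3


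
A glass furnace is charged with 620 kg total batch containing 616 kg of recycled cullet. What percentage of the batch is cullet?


Cullet ratio = (cullet mass / total batch mass) * 100
  Ratio = 616 / 620 * 100 = 99.35%

99.35%


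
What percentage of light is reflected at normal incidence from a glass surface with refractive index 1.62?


Fresnel reflectance at normal incidence:
  R = ((n - 1)/(n + 1))^2
  (n - 1)/(n + 1) = (1.62 - 1)/(1.62 + 1) = 0.236641
  R = 0.236641^2 = 0.055999
  R(%) = 0.055999 * 100 = 5.6%

5.6%


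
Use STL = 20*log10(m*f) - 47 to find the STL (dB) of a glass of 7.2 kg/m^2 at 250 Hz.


Mass law: STL = 20 * log10(m * f) - 47
  m * f = 7.2 * 250 = 1800
  log10(1800) = 3.25527
  STL = 20 * 3.25527 - 47 = 65.1054 - 47 = 18.1 dB

18.1 dB


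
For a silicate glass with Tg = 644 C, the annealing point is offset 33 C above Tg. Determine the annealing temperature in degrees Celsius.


The annealing temperature is Tg plus the offset:
  T_anneal = 644 + 33 = 677 C

677 C


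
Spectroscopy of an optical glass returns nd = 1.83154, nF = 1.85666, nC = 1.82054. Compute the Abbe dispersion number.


Abbe number formula: Vd = (nd - 1) / (nF - nC)
  nd - 1 = 1.83154 - 1 = 0.83154
  nF - nC = 1.85666 - 1.82054 = 0.03612
  Vd = 0.83154 / 0.03612 = 23.02

23.02


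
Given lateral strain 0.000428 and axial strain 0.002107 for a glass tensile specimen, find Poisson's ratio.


Poisson's ratio: nu = lateral strain / axial strain
  nu = 0.000428 / 0.002107 = 0.2031

0.2031


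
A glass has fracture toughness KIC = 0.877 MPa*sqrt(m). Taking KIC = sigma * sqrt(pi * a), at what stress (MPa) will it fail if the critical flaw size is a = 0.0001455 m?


Rearrange KIC = sigma * sqrt(pi * a):
  sigma = KIC / sqrt(pi * a)
  sqrt(pi * 0.0001455) = 0.02138
  sigma = 0.877 / 0.02138 = 41.02 MPa

41.02 MPa


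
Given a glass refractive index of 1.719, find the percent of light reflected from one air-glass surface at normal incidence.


Fresnel reflectance at normal incidence:
  R = ((n - 1)/(n + 1))^2
  (n - 1)/(n + 1) = (1.719 - 1)/(1.719 + 1) = 0.264435
  R = 0.264435^2 = 0.0699259
  R(%) = 0.0699259 * 100 = 6.993%

6.993%


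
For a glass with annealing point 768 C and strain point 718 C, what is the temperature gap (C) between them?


Gap = T_anneal - T_strain:
  gap = 768 - 718 = 50 C

50 C


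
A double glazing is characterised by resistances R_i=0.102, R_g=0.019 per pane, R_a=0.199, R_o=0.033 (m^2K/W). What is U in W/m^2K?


Total thermal resistance (series):
  R_total = R_in + R_glass + R_air + R_glass + R_out
  R_total = 0.102 + 0.019 + 0.199 + 0.019 + 0.033 = 0.372 m^2K/W
U-value = 1 / R_total = 1 / 0.372 = 2.688 W/m^2K

2.688 W/m^2K


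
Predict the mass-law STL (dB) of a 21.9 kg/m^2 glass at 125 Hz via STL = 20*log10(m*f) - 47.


Mass law: STL = 20 * log10(m * f) - 47
  m * f = 21.9 * 125 = 2737.5
  log10(2737.5) = 3.43735
  STL = 20 * 3.43735 - 47 = 68.747 - 47 = 21.7 dB

21.7 dB


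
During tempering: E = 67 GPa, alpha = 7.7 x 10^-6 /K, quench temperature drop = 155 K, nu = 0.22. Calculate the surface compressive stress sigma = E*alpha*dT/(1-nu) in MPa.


Tempering stress: sigma = E * alpha * dT / (1 - nu)
  E (MPa) = 67 * 1000 = 67000
  Numerator = 67000 * (7.7 x 10^-6) * 155 = 79.9645
  Denominator = 1 - 0.22 = 0.78
  sigma = 79.9645 / 0.78 = 102.5 MPa

102.5 MPa


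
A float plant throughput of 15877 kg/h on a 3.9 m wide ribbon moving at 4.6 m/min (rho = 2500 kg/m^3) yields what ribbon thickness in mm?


Ribbon cross-section from mass balance:
  Volume rate = throughput / density = 15877 / 2500 = 6.3508 m^3/h
  thickness = volume rate / (speed * 60 * width), i.e.
  thickness = throughput / (60 * speed * width * density) * 1000
  thickness = 15877 / (60 * 4.6 * 3.9 * 2500) * 1000 = 5.9 mm

5.9 mm


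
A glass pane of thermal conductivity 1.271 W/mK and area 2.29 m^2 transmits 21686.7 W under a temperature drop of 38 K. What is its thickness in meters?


Fourier's law: t = k * A * dT / Q
  t = 1.271 * 2.29 * 38 / 21686.7
  t = 110.60242 / 21686.7 = 0.0051 m

0.0051 m


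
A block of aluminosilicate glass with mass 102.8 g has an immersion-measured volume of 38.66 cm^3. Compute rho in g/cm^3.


Use the definition of density:
  rho = mass / volume
  rho = 102.8 / 38.66 = 2.659 g/cm^3

2.659 g/cm^3


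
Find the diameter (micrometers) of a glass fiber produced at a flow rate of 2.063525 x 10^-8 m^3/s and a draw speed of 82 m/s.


Cross-sectional area from continuity:
  A = Q / v = 2.063525 x 10^-8 / 82 = 2.516494 x 10^-10 m^2
Diameter from circular cross-section:
  d = sqrt(4A / pi) * 10^6 (m -> um)
  d = sqrt(4 * 2.516494 x 10^-10 / pi) * 10^6 = 17.9 um

17.9 um


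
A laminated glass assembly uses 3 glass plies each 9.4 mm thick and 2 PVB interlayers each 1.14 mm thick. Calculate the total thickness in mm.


Total thickness = glass contribution + PVB contribution
  Glass: 3 * 9.4 = 28.2 mm
  PVB: 2 * 1.14 = 2.28 mm
  Total = 28.2 + 2.28 = 30.48 mm

30.48 mm


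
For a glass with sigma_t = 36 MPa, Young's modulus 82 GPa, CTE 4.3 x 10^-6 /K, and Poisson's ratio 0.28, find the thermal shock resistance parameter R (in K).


Thermal shock resistance: R = sigma * (1 - nu) / (E * alpha)
  Numerator = 36 * (1 - 0.28) = 25.92
  Denominator = 82 * 1000 * (4.3 x 10^-6) = 0.3526
  R = 25.92 / 0.3526 = 73.5 K

73.5 K


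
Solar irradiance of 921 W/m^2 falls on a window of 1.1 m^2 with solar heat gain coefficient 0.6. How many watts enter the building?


Solar heat gain: Q = Area * SHGC * Irradiance
  Q = 1.1 * 0.6 * 921 = 607.9 W

607.9 W


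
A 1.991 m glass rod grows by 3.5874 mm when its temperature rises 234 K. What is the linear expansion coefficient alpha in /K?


Rearrange dL = alpha * L0 * dT for alpha:
  alpha = dL / (L0 * dT)
  alpha = (3.5874 / 1000) / (1.991 * 234) = 0.0000077 /K = 7.7 x 10^-6 /K

7.7 x 10^-6 /K


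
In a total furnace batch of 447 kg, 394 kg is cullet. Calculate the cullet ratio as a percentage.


Cullet ratio = (cullet mass / total batch mass) * 100
  Ratio = 394 / 447 * 100 = 88.14%

88.14%


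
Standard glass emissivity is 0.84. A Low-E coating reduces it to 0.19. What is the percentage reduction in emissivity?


Percentage reduction = (1 - coated/uncoated) * 100
  Ratio = 0.19 / 0.84 = 0.2262
  Reduction = (1 - 0.2262) * 100 = 77.4%

77.4%


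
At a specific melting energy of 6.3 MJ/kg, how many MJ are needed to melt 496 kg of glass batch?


Total energy = mass * specific energy
  E = 496 * 6.3 = 3124.8 MJ

3124.8 MJ


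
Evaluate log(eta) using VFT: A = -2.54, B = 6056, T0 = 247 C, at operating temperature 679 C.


VFT equation: log(eta) = A + B / (T - T0)
  T - T0 = 679 - 247 = 432
  B / (T - T0) = 6056 / 432 = 14.019
  log(eta) = -2.54 + 14.019 = 11.479

11.479
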